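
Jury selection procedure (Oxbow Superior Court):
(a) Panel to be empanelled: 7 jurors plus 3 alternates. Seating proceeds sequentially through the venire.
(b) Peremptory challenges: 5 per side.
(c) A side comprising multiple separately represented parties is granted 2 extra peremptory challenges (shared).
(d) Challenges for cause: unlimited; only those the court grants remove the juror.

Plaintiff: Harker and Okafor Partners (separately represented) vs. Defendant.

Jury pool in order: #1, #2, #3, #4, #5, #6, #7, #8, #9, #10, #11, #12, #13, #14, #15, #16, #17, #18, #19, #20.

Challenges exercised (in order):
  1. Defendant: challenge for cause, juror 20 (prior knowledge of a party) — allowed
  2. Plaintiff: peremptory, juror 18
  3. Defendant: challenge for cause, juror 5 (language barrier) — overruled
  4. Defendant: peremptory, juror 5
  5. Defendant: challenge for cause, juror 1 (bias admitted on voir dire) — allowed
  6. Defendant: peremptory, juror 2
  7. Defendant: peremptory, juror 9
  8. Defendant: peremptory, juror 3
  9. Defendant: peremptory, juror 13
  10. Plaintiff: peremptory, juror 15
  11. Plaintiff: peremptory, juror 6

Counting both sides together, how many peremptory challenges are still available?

4

Plaintiff allotment: 5 base + 2 multi-party = 7. Defendant allotment: 5.
Plaintiff peremptories used: #18, #15, #6 — 3.
Defendant peremptories used: #5, #2, #9, #3, #13 — 5 (for-cause on #20, #5, #1 don't count).
Remaining: (7 − 3) + (5 − 5) = 4.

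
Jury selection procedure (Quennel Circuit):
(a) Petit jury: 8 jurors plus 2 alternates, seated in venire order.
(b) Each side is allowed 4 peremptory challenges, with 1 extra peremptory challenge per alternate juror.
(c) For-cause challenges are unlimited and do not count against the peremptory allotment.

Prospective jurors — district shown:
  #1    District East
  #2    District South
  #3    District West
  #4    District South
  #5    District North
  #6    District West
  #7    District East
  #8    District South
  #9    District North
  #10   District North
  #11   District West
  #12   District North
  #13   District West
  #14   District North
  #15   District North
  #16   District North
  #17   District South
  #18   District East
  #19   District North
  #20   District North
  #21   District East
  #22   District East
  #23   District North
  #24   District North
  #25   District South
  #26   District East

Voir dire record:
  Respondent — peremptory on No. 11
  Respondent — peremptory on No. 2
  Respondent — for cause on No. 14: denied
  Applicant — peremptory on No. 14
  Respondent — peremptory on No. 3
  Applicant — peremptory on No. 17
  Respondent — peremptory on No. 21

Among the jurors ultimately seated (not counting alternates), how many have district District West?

1

Removed: #2, #3, #11, #14, #17, #21.
Seated jurors 1–8: #1, #4, #5, #6, #7, #8, #9, #10 (alternates #12, #13 not counted).
Of those, in District West: #6 → 1.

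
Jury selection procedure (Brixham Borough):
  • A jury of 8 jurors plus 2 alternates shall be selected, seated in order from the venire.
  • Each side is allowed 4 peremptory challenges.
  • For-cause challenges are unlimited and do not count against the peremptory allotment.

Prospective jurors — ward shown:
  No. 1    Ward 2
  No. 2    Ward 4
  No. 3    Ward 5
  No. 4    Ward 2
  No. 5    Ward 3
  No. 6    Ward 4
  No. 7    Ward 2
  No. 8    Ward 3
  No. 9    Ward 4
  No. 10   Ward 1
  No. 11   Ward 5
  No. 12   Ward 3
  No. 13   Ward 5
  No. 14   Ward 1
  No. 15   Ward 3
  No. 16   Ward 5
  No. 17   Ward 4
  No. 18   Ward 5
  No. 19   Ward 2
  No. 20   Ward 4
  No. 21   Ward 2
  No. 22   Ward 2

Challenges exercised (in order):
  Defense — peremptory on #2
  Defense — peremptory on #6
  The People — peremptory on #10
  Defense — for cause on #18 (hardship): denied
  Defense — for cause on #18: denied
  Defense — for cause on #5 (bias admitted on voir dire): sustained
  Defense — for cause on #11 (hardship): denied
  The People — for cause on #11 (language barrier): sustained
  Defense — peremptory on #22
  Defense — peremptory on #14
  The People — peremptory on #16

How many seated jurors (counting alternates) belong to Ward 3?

3

Removed: #2, #5, #6, #10, #11, #14, #16, #22.
Seated (10 incl. alternates): #1, #3, #4, #7, #8, #9, #12, #13, #15, #17.
Of those, in Ward 3: #8, #12, #15 → 3.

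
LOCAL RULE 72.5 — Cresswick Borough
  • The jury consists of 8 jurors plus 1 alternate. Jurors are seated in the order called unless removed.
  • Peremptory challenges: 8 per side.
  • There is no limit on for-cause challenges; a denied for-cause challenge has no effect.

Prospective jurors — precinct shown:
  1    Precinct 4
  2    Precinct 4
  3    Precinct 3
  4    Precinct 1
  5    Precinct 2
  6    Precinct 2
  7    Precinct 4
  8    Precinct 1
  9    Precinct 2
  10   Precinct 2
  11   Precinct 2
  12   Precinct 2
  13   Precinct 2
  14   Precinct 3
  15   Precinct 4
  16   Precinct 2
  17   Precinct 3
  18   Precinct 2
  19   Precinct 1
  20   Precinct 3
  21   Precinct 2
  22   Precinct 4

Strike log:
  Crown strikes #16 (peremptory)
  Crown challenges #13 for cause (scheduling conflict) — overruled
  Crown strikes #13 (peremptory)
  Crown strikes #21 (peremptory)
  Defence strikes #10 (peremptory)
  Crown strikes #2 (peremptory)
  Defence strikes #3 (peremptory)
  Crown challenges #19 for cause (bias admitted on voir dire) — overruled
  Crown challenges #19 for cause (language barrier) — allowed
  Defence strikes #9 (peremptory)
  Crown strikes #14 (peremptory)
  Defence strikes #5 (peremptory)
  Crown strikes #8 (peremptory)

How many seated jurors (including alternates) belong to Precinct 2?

Removed: #2, #3, #5, #8, #9, #10, #13, #14, #16, #19, #21.
Seated (9 incl. alternates): #1, #4, #6, #7, #11, #12, #15, #17, #18.
Of those, in Precinct 2: #6, #11, #12, #18 → 4.

4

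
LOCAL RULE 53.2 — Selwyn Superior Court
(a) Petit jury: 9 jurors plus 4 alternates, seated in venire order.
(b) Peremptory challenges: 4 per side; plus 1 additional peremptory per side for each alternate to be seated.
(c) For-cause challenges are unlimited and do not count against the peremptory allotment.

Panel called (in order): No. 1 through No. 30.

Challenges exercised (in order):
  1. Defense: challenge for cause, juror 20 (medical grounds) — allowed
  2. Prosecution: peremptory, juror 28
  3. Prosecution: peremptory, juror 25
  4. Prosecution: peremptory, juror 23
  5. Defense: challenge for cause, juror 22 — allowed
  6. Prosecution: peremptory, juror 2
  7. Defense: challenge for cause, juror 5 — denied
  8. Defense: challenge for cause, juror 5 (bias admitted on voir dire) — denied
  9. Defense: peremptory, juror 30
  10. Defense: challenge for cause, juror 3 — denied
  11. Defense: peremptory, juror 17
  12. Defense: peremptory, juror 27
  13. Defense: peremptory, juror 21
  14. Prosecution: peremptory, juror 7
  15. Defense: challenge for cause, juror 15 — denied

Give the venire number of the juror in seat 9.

11

Removed: #2, #7, #17, #20, #21, #22, #23, #25, #27, #28, #30. (#3, #5, #15 stay — for-cause denied.)
Seating in order: seats 1–9 → #1, #3, #4, #5, #6, #8, #9, #10, #11; alternates → #12, #13, #14, #15.
So seat 9 is #11.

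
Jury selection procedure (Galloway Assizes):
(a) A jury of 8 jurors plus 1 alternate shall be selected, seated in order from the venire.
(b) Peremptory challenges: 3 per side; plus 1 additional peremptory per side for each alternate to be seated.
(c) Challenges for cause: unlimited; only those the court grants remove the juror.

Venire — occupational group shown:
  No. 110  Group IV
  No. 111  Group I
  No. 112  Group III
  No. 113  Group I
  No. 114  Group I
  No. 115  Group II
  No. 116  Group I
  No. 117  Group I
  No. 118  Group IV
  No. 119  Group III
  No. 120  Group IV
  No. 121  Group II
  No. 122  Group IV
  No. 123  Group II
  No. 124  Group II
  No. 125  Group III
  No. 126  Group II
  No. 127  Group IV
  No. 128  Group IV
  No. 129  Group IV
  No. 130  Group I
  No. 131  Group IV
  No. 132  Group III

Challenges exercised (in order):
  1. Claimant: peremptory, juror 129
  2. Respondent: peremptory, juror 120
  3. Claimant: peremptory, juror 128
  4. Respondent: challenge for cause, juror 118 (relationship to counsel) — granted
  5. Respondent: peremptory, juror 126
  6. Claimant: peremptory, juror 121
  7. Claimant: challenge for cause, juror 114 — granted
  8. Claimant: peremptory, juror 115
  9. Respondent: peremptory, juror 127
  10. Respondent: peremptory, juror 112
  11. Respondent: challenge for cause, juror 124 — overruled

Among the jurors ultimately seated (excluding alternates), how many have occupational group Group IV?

2

Removed: #112, #114, #115, #118, #120, #121, #126, #127, #128, #129.
Seated jurors 1–8: #110, #111, #113, #116, #117, #119, #122, #123 (alternates #124 not counted).
Of those, in Group IV: #110, #122 → 2.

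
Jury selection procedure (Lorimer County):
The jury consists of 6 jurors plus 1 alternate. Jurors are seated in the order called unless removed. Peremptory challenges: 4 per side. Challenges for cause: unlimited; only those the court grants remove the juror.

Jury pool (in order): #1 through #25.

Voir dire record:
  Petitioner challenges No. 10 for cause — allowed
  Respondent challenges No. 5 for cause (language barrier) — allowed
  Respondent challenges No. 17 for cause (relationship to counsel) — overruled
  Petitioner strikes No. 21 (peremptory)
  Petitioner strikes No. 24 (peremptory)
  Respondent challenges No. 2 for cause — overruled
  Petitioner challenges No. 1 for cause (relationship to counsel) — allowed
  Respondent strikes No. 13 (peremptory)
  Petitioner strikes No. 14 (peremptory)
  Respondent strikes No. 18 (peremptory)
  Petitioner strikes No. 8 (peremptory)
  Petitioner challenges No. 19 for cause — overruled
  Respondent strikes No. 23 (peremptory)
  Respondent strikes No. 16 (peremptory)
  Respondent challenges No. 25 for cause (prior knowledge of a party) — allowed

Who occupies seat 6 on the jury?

Removed: #1, #5, #8, #10, #13, #14, #16, #18, #21, #23, #24, #25. (#2, #17, #19 stay — for-cause denied.)
Filling seats in venire order through position 6: #2, #3, #4, #6, #7, #9.
So seat 6 is #9.

9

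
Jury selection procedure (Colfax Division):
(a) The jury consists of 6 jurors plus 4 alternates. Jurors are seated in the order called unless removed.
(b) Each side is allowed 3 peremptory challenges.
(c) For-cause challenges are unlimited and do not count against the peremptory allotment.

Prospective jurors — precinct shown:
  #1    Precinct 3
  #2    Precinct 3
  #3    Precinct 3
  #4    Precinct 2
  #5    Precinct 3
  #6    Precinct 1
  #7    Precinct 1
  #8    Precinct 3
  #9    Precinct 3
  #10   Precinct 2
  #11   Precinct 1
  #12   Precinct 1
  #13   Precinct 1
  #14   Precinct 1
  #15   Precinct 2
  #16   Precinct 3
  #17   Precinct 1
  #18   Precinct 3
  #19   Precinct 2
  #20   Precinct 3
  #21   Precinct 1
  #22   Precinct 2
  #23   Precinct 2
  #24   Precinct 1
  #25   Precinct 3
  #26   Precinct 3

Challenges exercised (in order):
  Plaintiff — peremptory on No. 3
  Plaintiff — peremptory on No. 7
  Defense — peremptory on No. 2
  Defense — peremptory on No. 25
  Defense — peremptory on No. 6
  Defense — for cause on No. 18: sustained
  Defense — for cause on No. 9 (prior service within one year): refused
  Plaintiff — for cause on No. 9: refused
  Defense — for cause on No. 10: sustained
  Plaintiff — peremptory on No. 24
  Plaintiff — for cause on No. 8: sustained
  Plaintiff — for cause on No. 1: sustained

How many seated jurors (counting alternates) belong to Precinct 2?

Removed: #1, #2, #3, #6, #7, #8, #10, #18, #24, #25.
Seated (10 incl. alternates): #4, #5, #9, #11, #12, #13, #14, #15, #16, #17.
Of those, in Precinct 2: #4, #15 → 2.

2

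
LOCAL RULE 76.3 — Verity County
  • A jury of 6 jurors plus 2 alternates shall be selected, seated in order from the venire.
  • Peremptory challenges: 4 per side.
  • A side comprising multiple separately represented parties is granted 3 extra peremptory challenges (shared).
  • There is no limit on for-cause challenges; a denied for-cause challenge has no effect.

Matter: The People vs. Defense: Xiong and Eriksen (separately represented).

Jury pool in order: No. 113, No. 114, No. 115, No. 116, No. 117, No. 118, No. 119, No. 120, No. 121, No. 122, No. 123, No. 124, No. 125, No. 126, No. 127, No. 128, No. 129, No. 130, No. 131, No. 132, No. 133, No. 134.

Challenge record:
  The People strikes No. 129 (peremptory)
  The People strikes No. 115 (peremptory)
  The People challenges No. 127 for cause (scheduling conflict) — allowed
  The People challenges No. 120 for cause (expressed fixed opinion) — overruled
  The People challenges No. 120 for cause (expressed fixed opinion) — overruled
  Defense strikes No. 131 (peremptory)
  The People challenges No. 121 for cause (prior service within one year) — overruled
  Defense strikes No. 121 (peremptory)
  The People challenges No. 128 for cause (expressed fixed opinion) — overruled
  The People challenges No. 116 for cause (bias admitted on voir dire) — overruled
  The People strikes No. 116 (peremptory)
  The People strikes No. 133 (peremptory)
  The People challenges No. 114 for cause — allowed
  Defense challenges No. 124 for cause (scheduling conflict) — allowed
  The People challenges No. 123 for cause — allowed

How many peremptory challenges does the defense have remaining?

Defense allotment: 4 base + 3 multi-party = 7.
Defense peremptories used: #131, #121 — 2 (the for-cause on #124 doesn't count).
Remaining: 7 − 2 = 5.

5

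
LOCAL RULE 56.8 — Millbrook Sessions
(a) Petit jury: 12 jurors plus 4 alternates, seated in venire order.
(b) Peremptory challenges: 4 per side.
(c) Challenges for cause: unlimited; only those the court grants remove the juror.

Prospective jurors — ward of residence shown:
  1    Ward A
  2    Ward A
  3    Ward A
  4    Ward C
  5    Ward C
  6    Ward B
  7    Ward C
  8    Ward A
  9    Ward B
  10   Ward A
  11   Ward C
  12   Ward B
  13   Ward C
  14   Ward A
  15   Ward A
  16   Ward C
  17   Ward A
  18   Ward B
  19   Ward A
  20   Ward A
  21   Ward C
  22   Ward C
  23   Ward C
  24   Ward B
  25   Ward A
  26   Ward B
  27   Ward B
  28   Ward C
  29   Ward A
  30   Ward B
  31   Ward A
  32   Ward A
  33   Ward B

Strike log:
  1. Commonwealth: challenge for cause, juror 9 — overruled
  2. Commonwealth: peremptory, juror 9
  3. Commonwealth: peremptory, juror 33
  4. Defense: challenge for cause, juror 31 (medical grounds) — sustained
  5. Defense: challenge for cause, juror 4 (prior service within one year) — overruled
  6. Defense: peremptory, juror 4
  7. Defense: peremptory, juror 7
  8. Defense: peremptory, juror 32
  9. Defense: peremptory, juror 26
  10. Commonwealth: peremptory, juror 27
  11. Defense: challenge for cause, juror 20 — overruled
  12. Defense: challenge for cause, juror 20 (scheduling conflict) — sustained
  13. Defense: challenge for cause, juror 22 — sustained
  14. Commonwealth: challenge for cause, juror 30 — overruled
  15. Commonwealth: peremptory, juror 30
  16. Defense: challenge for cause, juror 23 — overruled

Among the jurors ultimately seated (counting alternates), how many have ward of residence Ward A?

9

Removed: #4, #7, #9, #20, #22, #26, #27, #30, #31, #32, #33.
Seated (16 incl. alternates): #1, #2, #3, #5, #6, #8, #10, #11, #12, #13, #14, #15, #16, #17, #18, #19.
Of those, in Ward A: #1, #2, #3, #8, #10, #14, #15, #17, #19 → 9.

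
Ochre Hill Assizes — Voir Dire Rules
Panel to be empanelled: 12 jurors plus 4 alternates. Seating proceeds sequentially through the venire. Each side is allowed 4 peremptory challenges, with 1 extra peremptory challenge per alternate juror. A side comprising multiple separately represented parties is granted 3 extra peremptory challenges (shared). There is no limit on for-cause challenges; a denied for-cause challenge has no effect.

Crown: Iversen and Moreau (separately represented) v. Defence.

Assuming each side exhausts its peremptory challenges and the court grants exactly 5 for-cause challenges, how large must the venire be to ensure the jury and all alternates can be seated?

Seats to fill: 12 + 4 alternates = 16.
Peremptories — Crown: 4 + 1×4 + 3 = 11; Defence: 4 + 1×4 = 8; total 19.
For-cause removals: 5.
Minimum venire: 16 + 19 + 5 = 40.

40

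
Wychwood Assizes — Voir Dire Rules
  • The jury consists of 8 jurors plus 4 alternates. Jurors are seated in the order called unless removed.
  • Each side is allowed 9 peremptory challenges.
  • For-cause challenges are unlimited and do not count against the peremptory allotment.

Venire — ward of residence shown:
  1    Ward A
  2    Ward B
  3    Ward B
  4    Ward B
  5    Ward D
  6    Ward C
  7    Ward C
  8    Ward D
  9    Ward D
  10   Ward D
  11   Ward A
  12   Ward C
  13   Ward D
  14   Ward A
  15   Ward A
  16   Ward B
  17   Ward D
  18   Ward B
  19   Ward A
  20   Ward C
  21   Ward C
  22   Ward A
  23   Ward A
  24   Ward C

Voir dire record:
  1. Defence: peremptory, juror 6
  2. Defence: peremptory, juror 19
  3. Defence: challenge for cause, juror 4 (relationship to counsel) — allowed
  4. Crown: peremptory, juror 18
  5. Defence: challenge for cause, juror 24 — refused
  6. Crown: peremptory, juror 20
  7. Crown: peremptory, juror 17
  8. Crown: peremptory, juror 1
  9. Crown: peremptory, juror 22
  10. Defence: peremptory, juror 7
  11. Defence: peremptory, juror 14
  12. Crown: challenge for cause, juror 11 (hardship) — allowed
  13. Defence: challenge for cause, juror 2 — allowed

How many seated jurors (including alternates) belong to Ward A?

Removed: #1, #2, #4, #6, #7, #11, #14, #17, #18, #19, #20, #22.
Seated (12 incl. alternates): #3, #5, #8, #9, #10, #12, #13, #15, #16, #21, #23, #24.
Of those, in Ward A: #15, #23 → 2.

2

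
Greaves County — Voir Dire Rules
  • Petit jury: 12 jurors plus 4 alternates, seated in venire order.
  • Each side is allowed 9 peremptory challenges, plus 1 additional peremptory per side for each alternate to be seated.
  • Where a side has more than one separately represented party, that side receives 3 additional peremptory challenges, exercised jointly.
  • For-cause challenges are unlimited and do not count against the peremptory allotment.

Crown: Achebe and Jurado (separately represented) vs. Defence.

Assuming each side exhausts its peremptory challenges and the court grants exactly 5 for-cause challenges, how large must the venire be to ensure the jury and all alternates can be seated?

Seats to fill: 12 + 4 alternates = 16.
Peremptories — Crown: 9 + 1×4 + 3 = 16; Defence: 9 + 1×4 = 13; total 29.
For-cause removals: 5.
Minimum venire: 16 + 29 + 5 = 50.

50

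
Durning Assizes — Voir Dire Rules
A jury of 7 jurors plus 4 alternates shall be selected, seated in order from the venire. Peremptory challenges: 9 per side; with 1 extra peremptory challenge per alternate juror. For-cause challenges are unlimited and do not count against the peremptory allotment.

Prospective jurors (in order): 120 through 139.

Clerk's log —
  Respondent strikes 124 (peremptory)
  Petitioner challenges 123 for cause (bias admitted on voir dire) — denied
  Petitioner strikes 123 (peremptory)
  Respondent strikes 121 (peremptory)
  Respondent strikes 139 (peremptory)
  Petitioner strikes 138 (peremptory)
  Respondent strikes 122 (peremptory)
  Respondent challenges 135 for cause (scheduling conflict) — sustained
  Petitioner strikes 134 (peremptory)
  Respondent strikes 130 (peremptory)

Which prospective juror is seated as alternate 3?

136

Removed: #121, #122, #123, #124, #130, #134, #135, #138, #139.
Filling seats in venire order through position 10: #120, #125, #126, #127, #128, #129, #131, #132, #133, #136.
So alternate 3 is #136.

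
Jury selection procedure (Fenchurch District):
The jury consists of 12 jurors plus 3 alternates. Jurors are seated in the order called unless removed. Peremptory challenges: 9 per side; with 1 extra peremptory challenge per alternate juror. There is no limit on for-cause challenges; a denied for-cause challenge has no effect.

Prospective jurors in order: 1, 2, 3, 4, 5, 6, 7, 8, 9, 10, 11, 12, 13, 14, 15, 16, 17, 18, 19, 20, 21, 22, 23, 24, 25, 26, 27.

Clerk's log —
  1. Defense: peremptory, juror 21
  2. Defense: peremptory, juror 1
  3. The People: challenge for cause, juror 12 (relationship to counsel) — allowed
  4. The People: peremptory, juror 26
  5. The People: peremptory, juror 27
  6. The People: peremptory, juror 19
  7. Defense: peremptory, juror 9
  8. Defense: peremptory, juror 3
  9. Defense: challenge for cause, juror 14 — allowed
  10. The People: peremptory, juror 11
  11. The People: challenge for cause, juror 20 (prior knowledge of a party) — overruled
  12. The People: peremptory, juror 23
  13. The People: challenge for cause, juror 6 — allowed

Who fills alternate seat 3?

Removed: #1, #3, #6, #9, #11, #12, #14, #19, #21, #23, #26, #27. (#20 stays — for-cause denied.)
Seating in order: seats 1–12 → #2, #4, #5, #7, #8, #10, #13, #15, #16, #17, #18, #20; alternates → #22, #24, #25.
So alternate 3 is #25.

25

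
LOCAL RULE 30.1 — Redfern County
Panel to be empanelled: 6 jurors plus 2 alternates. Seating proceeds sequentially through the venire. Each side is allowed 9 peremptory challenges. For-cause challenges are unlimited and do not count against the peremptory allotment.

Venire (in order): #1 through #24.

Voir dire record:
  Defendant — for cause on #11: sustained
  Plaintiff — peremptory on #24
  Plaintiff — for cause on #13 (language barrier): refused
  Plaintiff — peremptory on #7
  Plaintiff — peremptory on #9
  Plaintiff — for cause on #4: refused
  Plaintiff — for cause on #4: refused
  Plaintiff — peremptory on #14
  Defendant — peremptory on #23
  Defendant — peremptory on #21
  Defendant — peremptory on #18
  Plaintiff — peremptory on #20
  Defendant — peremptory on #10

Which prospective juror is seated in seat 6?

Removed: #7, #9, #10, #11, #14, #18, #20, #21, #23, #24. (#4, #13 stay — for-cause denied.)
Filling seats in venire order through position 6: #1, #2, #3, #4, #5, #6.
So seat 6 is #6.

6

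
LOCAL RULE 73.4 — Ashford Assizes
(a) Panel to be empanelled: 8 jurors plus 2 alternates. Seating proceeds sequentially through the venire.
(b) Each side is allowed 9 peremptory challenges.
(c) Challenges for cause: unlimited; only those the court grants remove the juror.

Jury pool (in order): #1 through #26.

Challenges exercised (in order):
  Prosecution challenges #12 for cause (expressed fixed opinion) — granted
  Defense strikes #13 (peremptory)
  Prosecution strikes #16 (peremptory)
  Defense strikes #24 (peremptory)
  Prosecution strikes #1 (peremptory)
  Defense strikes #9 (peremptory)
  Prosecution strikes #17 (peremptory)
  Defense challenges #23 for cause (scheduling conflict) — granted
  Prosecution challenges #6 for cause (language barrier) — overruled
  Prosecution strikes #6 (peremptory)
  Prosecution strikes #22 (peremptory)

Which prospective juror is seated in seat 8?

11

Removed: #1, #6, #9, #12, #13, #16, #17, #22, #23, #24.
Seating in order: seats 1–8 → #2, #3, #4, #5, #7, #8, #10, #11; alternates → #14, #15.
So seat 8 is #11.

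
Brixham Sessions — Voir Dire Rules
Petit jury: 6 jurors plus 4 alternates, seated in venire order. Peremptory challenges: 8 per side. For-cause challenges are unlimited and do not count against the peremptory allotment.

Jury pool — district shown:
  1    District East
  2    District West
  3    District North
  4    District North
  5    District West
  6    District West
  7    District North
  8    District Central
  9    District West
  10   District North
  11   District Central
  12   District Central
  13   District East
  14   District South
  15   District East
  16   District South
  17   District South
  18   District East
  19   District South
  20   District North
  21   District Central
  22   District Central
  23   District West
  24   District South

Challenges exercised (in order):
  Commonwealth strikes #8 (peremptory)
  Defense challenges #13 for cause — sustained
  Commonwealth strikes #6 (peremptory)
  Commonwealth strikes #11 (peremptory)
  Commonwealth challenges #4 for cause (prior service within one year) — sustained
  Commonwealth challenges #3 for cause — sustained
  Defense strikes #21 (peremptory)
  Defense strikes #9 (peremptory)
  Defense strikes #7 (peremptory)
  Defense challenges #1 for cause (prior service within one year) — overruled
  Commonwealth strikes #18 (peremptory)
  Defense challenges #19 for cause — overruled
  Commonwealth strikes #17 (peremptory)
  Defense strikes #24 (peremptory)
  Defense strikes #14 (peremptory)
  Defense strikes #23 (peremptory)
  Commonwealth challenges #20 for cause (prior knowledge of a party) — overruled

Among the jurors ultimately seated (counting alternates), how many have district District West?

2

Removed: #3, #4, #6, #7, #8, #9, #11, #13, #14, #17, #18, #21, #23, #24.
Seated (10 incl. alternates): #1, #2, #5, #10, #12, #15, #16, #19, #20, #22.
Of those, in District West: #2, #5 → 2.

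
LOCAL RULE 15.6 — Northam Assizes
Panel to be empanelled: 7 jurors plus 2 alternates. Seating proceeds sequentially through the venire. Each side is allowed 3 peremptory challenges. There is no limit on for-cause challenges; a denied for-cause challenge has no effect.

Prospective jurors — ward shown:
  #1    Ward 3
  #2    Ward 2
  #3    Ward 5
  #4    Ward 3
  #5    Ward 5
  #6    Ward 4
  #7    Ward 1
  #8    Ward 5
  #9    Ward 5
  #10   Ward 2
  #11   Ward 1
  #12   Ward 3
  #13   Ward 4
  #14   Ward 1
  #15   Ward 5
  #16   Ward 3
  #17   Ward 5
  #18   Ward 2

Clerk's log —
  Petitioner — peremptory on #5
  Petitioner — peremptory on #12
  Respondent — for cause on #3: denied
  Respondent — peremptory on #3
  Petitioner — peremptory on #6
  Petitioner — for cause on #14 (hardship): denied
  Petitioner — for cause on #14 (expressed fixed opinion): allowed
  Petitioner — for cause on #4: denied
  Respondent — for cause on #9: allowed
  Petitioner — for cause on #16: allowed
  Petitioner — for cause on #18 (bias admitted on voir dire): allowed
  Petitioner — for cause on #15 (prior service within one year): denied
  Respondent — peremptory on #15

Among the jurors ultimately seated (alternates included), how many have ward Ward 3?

2

Removed: #3, #5, #6, #9, #12, #14, #15, #16, #18.
Seated (9 incl. alternates): #1, #2, #4, #7, #8, #10, #11, #13, #17.
Of those, in Ward 3: #1, #4 → 2.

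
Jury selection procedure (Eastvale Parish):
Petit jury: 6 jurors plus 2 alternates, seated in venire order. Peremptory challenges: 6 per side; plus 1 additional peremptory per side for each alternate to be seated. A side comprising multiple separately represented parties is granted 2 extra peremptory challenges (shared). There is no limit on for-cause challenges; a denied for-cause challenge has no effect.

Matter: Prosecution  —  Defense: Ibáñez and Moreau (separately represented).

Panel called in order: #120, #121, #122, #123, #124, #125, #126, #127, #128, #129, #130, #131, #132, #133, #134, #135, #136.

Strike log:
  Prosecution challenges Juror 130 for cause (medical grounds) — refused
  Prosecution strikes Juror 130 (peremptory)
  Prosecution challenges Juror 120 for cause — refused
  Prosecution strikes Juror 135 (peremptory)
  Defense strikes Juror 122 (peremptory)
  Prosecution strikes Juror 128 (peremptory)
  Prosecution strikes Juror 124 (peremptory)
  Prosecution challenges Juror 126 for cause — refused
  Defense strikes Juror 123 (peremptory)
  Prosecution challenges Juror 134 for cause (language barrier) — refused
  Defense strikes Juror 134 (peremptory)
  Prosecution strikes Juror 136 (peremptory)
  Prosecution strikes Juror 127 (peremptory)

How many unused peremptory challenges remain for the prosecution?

2

Prosecution allotment: 6 base + 1 × 2 alternates = 8.
Prosecution peremptories used: #130, #135, #128, #124, #136, #127 — 6 (for-cause on #130, #120, #126, #134 don't count).
Remaining: 8 − 6 = 2.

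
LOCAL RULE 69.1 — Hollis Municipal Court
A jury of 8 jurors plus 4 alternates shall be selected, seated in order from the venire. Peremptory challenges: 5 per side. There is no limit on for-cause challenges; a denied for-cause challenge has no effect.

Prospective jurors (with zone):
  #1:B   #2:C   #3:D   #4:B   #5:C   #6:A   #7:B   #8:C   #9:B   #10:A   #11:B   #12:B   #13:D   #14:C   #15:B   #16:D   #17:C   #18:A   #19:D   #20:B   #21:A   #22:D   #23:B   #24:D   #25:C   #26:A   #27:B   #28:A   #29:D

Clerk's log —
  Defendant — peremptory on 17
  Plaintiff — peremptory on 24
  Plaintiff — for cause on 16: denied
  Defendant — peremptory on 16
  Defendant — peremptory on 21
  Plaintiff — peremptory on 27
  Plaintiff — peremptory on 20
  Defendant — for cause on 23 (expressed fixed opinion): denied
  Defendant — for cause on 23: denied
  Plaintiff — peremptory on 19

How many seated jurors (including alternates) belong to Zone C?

3

Removed: #16, #17, #19, #20, #21, #24, #27.
Seated (12 incl. alternates): #1, #2, #3, #4, #5, #6, #7, #8, #9, #10, #11, #12.
Of those, in Zone C: #2, #5, #8 → 3.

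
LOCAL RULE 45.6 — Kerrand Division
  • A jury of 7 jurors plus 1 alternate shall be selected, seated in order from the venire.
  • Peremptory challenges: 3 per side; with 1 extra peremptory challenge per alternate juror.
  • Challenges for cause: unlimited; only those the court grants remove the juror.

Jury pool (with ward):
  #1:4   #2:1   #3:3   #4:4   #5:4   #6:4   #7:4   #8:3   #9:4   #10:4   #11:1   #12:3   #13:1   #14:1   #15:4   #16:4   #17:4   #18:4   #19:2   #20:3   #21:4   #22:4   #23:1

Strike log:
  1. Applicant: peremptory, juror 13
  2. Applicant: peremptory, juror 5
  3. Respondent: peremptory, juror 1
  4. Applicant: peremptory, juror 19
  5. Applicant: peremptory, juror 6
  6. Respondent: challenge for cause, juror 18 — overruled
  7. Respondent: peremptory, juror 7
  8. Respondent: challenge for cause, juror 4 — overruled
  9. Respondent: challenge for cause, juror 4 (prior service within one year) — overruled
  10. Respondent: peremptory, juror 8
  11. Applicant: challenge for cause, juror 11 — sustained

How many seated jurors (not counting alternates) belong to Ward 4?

3

Removed: #1, #5, #6, #7, #8, #11, #13, #19.
Seated jurors 1–7: #2, #3, #4, #9, #10, #12, #14 (alternates #15 not counted).
Of those, in Ward 4: #4, #9, #10 → 3.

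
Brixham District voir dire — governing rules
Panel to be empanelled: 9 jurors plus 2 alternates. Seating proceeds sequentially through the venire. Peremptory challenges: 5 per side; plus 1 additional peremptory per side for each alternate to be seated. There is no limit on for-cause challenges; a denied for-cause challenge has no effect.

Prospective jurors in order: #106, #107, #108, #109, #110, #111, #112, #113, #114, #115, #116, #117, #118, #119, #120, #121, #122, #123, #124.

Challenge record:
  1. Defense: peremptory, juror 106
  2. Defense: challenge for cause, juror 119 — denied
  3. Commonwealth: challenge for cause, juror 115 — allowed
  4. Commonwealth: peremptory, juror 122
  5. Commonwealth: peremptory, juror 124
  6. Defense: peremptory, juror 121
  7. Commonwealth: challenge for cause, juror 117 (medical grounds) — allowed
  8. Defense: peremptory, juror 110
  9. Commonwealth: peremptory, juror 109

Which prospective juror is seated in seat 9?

Removed: #106, #109, #110, #115, #117, #121, #122, #124. (#119 stays — for-cause denied.)
Seating in order: seats 1–9 → #107, #108, #111, #112, #113, #114, #116, #118, #119; alternates → #120, #123.
So seat 9 is #119.

119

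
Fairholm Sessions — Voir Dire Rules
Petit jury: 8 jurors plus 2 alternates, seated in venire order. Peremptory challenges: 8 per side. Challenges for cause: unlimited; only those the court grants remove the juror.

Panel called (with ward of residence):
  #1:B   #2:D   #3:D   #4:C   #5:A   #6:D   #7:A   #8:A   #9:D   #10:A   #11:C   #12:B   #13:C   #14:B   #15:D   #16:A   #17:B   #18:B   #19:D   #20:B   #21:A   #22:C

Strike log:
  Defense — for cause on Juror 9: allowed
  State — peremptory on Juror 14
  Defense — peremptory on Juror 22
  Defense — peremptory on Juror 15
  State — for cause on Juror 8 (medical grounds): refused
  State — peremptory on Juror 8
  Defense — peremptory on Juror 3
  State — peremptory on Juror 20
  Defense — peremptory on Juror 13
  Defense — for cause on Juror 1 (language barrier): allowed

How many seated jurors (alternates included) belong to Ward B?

2

Removed: #1, #3, #8, #9, #13, #14, #15, #20, #22.
Seated (10 incl. alternates): #2, #4, #5, #6, #7, #10, #11, #12, #16, #17.
Of those, in Ward B: #12, #17 → 2.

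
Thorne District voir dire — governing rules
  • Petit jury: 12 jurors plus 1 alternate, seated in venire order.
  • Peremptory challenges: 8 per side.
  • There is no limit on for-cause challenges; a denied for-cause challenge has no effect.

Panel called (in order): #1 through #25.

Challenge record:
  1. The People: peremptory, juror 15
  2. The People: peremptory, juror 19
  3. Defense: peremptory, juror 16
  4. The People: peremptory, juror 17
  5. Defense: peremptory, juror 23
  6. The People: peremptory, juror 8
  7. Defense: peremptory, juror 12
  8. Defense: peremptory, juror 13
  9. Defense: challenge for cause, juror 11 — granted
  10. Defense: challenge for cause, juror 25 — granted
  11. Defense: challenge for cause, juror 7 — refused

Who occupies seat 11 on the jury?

Removed: #8, #11, #12, #13, #15, #16, #17, #19, #23, #25. (#7 stays — for-cause denied.)
Seating in order: seats 1–12 → #1, #2, #3, #4, #5, #6, #7, #9, #10, #14, #18, #20; alternates → #21.
So seat 11 is #18.

18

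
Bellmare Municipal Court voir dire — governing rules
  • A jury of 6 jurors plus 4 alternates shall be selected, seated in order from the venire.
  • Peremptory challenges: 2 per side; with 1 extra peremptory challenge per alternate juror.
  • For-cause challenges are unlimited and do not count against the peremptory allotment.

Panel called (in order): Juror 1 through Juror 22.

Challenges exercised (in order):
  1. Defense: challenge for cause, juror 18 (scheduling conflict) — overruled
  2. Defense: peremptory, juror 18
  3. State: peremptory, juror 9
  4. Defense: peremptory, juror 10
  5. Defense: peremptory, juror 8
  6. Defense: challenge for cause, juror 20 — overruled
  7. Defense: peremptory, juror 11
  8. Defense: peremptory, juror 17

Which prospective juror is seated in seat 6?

Removed: #8, #9, #10, #11, #17, #18. (#20 stays — for-cause denied.)
Seating in order: seats 1–6 → #1, #2, #3, #4, #5, #6; alternates → #7, #12, #13, #14.
So seat 6 is #6.

6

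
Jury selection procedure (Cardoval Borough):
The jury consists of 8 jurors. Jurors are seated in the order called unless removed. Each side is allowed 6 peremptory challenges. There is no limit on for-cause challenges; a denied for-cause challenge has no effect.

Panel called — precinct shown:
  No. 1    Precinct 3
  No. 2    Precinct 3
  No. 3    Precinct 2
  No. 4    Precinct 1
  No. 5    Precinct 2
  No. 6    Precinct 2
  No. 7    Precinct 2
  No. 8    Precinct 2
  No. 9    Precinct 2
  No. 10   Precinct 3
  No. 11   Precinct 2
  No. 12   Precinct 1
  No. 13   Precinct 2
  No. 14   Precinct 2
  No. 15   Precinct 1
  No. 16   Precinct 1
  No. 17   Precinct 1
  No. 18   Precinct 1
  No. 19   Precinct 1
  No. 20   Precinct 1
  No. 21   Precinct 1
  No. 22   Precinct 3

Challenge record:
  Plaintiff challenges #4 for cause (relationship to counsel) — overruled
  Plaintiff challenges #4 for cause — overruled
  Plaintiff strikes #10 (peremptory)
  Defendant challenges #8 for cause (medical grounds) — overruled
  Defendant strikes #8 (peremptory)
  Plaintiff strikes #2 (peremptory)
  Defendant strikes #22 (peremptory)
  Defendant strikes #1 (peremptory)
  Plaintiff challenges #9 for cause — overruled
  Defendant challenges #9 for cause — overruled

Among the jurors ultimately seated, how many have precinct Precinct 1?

Removed: #1, #2, #8, #10, #22.
Seated jurors 1–8: #3, #4, #5, #6, #7, #9, #11, #12.
Of those, in Precinct 1: #4, #12 → 2.

2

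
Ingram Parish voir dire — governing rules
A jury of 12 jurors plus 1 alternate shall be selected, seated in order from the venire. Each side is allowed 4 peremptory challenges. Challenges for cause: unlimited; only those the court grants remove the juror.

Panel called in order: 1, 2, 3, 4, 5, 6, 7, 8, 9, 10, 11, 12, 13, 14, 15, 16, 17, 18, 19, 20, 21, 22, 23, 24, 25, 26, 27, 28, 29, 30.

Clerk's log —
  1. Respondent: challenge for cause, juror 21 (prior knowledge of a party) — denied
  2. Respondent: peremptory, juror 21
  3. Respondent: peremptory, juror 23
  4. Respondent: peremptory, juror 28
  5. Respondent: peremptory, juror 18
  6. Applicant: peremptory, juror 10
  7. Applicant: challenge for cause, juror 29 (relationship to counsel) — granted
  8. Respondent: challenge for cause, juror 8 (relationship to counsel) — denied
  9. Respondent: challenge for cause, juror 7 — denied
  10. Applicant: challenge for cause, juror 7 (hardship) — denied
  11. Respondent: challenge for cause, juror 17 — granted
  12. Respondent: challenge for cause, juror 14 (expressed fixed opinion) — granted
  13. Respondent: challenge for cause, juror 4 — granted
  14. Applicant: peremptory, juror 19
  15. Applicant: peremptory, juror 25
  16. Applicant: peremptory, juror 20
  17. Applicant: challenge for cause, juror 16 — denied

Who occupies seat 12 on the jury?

Removed: #4, #10, #14, #17, #18, #19, #20, #21, #23, #25, #28, #29. (#7, #8, #16 stay — for-cause denied.)
Filling seats in venire order through position 12: #1, #2, #3, #5, #6, #7, #8, #9, #11, #12, #13, #15.
So seat 12 is #15.

15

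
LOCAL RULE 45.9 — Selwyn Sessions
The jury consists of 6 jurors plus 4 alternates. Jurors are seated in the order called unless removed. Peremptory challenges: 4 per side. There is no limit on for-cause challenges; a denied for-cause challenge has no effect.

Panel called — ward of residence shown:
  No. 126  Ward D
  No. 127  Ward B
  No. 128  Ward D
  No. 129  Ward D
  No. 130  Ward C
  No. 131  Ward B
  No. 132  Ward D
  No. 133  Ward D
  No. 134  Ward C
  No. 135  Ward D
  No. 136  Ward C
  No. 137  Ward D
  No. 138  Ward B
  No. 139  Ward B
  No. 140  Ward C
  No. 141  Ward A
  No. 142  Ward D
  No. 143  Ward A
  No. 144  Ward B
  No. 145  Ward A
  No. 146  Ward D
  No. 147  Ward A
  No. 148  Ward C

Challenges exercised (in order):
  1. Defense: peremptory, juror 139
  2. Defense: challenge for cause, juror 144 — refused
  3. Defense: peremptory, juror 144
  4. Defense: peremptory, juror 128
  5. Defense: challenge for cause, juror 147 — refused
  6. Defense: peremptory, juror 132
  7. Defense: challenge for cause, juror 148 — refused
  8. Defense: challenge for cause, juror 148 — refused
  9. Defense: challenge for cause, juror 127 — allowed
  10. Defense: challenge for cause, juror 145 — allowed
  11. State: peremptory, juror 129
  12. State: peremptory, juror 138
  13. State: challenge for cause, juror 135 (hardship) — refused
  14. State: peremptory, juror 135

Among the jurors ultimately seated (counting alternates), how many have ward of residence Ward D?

Removed: #127, #128, #129, #132, #135, #138, #139, #144, #145.
Seated (10 incl. alternates): #126, #130, #131, #133, #134, #136, #137, #140, #141, #142.
Of those, in Ward D: #126, #133, #137, #142 → 4.

4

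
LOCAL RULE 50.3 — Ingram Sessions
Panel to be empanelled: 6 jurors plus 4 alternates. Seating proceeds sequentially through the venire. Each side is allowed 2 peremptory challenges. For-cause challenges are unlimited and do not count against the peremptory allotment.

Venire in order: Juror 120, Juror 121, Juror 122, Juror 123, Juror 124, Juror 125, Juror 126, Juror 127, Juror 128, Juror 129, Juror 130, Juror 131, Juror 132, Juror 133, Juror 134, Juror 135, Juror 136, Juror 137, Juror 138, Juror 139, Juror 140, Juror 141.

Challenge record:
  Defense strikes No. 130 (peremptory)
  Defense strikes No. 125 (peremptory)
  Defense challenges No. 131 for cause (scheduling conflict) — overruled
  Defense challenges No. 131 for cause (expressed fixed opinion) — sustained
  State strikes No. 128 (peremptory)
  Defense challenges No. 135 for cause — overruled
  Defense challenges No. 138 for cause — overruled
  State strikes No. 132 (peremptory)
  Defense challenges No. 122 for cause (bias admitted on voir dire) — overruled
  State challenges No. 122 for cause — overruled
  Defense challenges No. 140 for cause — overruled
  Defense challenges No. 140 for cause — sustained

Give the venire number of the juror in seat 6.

126

Removed: #125, #128, #130, #131, #132, #140. (#122, #135, #138 stay — for-cause denied.)
Seating in order: seats 1–6 → #120, #121, #122, #123, #124, #126; alternates → #127, #129, #133, #134.
So seat 6 is #126.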